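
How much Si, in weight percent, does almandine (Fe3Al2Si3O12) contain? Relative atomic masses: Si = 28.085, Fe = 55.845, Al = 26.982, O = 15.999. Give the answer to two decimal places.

Molar mass of Fe3Al2Si3O12: 3·55.845 + 2·26.982 + 3·28.085 + 12·15.999 = 497.742 g/mol.
Mass of Si per formula unit: 3 × 28.085 = 84.255 g.
Weight fraction Si = 84.255 / 497.742 = 0.1693.

16.93 weight percent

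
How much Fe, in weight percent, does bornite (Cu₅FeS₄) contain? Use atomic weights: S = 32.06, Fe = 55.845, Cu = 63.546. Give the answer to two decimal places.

Formula mass = 5*63.546 + 1*55.845 + 4*32.06 = 501.815 g/mol, of which 55.845 g is Fe.
So Fe makes up 55.845/501.815 = 0.1113 of the mass, i.e. 11.13%.

11.13 weight percent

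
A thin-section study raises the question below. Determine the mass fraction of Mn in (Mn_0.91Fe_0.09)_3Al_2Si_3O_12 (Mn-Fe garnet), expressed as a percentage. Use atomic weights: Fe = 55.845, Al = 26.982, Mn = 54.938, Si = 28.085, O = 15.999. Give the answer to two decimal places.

30.28 wt%

Formula mass = 2.73·54.938 + 0.27·55.845 + 2·26.982 + 3·28.085 + 12·15.999 = 495.266 g/mol, of which 149.981 g is Mn.
So Mn makes up 149.981/495.266 = 0.3028 of the mass, i.e. 30.28%.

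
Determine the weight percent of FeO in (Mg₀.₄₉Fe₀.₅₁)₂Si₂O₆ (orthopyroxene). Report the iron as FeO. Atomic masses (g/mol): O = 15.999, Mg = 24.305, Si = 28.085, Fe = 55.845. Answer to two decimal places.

31.46 wt%

Molar mass of (Mg₀.₄₉Fe₀.₅₁)₂Si₂O₆ = 0.98×24.305 + 1.02×55.845 + 2×28.085 + 6×15.999 = 232.945 g/mol.
Each formula unit contains 1.02 Fe, equivalent to 1.02/1 = 1.0200 mol FeO.
M(FeO) = 1×55.845 + 1×15.999 = 71.844 g/mol.
Mass of FeO per formula unit = 1.0200 × 71.844 = 73.281 g.
FeO wt% = 73.281 / 232.945 × 100 = 31.46%.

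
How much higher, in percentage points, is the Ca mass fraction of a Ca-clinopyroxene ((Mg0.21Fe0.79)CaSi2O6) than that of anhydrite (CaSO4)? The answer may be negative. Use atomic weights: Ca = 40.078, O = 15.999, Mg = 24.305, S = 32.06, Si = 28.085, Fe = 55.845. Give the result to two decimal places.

-12.84 percentage points

Ca in (Mg0.21Fe0.79)CaSi2O6: molar mass 241.464 g/mol; 1×40.078 = 40.078 g → 16.60 wt%.
Ca in CaSO4: molar mass 136.134 g/mol; 1×40.078 = 40.078 g → 29.44 wt%.
Difference = 16.60 − 29.44 = -12.84 percentage points.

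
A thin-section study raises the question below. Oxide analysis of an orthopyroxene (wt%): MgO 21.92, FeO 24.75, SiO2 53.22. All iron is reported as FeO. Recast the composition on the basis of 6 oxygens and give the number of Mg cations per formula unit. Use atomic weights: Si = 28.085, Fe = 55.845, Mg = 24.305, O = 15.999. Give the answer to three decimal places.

21.92 wt% MgO ÷ 40.304 g/mol = 0.54387 mol, giving 0.54387 Mg and 0.54387 O.
24.75 wt% FeO ÷ 71.844 g/mol = 0.34450 mol, giving 0.34450 Fe and 0.34450 O.
53.22 wt% SiO2 ÷ 60.083 g/mol = 0.88577 mol, giving 0.88577 Si and 1.77154 O.
Oxygen sums to 2.65991; scaling by 6/2.65991 = 2.25572 puts the formula on 6 O.
Mg: 0.54387 × 2.25572 = 1.227 atoms per formula unit.

1.227 Mg apfu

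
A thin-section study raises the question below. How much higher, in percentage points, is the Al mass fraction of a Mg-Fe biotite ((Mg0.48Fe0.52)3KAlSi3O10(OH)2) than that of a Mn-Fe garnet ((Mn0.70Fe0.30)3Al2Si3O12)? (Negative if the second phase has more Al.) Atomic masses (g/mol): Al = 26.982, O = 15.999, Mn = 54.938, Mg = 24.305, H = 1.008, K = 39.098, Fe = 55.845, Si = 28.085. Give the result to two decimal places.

-5.10 percentage points

Al in (Mg0.48Fe0.52)3KAlSi3O10(OH)2: molar mass 466.456 g/mol; 1×26.982 = 26.982 g → 5.78 wt%.
Al in (Mn0.70Fe0.30)3Al2Si3O12: molar mass 495.837 g/mol; 2×26.982 = 53.964 g → 10.88 wt%.
Difference = 5.78 − 10.88 = -5.10 percentage points.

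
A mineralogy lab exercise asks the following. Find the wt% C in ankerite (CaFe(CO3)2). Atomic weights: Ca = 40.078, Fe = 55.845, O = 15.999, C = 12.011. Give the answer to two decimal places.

Formula mass = 1×40.078 + 1×55.845 + 2×12.011 + 6×15.999 = 215.939 g/mol, of which 24.022 g is C.
So C makes up 24.022/215.939 = 0.1112 of the mass, i.e. 11.12%.

11.12 wt%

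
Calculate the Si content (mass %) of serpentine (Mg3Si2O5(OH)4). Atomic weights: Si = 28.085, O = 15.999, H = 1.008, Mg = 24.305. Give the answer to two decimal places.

Formula mass = 3·24.305 + 2·28.085 + 9·15.999 + 4·1.008 = 277.108 g/mol, of which 56.170 g is Si.
So Si makes up 56.170/277.108 = 0.2027 of the mass, i.e. 20.27%.

20.27 mass %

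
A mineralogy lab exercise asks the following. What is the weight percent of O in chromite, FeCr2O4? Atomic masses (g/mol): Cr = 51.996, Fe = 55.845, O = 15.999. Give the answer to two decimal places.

M(FeCr2O4) = 223.833 g/mol.
O contributes 4 × 15.999 = 63.996 g per mole.
63.996/223.833 = 0.2859 → 28.59%.

28.59 weight percent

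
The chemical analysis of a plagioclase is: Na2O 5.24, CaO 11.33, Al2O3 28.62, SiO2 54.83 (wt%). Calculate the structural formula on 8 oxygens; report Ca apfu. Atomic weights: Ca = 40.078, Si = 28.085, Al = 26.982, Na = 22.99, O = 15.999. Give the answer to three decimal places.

Na2O (M=61.979): mol = 0.08454; Na = 0.16908, O = 0.08454.
CaO (M=56.077): mol = 0.20204; Ca = 0.20204, O = 0.20204.
Al2O3 (M=101.961): mol = 0.28070; Al = 0.56140, O = 0.84210.
SiO2 (M=60.083): mol = 0.91257; Si = 0.91257, O = 1.82514.
ΣO = 2.95382; factor = 8/ΣO = 2.70836.
Ca apfu = 0.20204 × 2.70836 = 0.547.

0.547 Ca apfu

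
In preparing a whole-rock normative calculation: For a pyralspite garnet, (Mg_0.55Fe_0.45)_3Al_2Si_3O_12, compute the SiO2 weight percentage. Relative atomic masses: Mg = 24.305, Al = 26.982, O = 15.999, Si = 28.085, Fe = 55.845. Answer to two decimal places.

Formula mass = 445.701 g/mol.
3 Si → 3.0000 mol SiO2 per formula unit; M(SiO2) = 60.083, so SiO2 mass = 180.249 g.
180.249/445.701 × 100 = 40.44 wt%.

40.44 wt%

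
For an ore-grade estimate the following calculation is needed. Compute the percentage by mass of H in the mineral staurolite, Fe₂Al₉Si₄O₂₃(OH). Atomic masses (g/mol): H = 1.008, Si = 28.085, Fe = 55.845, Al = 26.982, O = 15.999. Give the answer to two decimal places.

0.12 mass %

M(Fe₂Al₉Si₄O₂₃(OH)) = 851.852 g/mol.
H contributes 1 × 1.008 = 1.008 g per mole.
1.008/851.852 = 0.0012 → 0.12%.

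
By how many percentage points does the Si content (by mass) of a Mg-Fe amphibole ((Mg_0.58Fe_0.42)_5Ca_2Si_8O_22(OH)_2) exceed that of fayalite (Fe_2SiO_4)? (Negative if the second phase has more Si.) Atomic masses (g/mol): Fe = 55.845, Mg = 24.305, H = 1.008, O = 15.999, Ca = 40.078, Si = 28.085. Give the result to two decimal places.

Si in (Mg_0.58Fe_0.42)_5Ca_2Si_8O_22(OH)_2: molar mass 878.587 g/mol; 8×28.085 = 224.680 g → 25.57 wt%.
Si in Fe_2SiO_4: molar mass 203.771 g/mol; 1×28.085 = 28.085 g → 13.78 wt%.
Difference = 25.57 − 13.78 = 11.79 percentage points.

11.79 percentage points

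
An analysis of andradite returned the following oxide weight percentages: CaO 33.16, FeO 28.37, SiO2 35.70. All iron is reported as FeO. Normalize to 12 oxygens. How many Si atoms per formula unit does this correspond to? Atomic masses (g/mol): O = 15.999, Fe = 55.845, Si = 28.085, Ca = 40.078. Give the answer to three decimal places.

3.279 Si apfu

33.16 wt% CaO ÷ 56.077 g/mol = 0.59133 mol, giving 0.59133 Ca and 0.59133 O.
28.37 wt% FeO ÷ 71.844 g/mol = 0.39488 mol, giving 0.39488 Fe and 0.39488 O.
35.70 wt% SiO2 ÷ 60.083 g/mol = 0.59418 mol, giving 0.59418 Si and 1.18836 O.
Oxygen sums to 2.17457; scaling by 12/2.17457 = 5.51833 puts the formula on 12 O.
Si: 0.59418 × 5.51833 = 3.279 atoms per formula unit.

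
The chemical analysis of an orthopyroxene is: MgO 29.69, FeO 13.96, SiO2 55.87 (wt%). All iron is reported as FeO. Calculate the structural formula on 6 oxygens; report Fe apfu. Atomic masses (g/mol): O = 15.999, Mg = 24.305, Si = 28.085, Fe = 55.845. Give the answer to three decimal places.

MgO (M=40.304): mol = 0.73665; Mg = 0.73665, O = 0.73665.
FeO (M=71.844): mol = 0.19431; Fe = 0.19431, O = 0.19431.
SiO2 (M=60.083): mol = 0.92988; Si = 0.92988, O = 1.85976.
ΣO = 2.79072; factor = 6/ΣO = 2.14998.
Fe apfu = 0.19431 × 2.14998 = 0.418.

0.418 Fe apfu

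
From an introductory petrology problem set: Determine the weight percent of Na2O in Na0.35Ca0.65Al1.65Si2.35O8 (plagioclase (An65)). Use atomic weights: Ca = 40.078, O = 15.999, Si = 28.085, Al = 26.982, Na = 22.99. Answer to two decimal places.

Formula mass = 272.609 g/mol.
0.35 Na → 0.1750 mol Na2O per formula unit; M(Na2O) = 61.979, so Na2O mass = 10.846 g.
10.846/272.609 × 100 = 3.98 wt%.

3.98 wt%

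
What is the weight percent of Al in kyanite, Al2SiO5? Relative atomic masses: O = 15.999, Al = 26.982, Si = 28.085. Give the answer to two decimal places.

33.30 weight percent

M(Al2SiO5) = 162.044 g/mol.
Al contributes 2 × 26.982 = 53.964 g per mole.
53.964/162.044 = 0.3330 → 33.30%.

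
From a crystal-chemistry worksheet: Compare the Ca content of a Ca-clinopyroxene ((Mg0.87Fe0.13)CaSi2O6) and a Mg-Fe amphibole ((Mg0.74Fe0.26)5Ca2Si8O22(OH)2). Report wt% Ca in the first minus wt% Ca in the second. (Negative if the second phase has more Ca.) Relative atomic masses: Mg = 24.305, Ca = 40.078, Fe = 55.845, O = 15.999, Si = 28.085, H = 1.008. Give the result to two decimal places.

8.77 percentage points

M((Mg0.87Fe0.13)CaSi2O6) = 220.647 g/mol, so wt% Ca = 40.078/220.647 × 100 = 18.16%.
M((Mg0.74Fe0.26)5Ca2Si8O22(OH)2) = 853.355 g/mol, so wt% Ca = 80.156/853.355 × 100 = 9.39%.
18.16 − 9.39 = 8.77 pp.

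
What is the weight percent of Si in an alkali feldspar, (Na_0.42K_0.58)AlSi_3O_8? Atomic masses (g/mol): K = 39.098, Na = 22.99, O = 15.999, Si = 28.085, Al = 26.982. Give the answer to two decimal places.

31.03 weight percent

Formula mass = 0.42·22.99 + 0.58·39.098 + 1·26.982 + 3·28.085 + 8·15.999 = 271.562 g/mol, of which 84.255 g is Si.
So Si makes up 84.255/271.562 = 0.3103 of the mass, i.e. 31.03%.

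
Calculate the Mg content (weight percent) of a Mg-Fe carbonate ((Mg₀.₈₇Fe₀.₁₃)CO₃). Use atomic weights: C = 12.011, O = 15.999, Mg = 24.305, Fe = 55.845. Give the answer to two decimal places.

23.92 weight percent

M((Mg₀.₈₇Fe₀.₁₃)CO₃) = 88.413 g/mol.
Mg contributes 0.87 × 24.305 = 21.145 g per mole.
21.145/88.413 = 0.2392 → 23.92%.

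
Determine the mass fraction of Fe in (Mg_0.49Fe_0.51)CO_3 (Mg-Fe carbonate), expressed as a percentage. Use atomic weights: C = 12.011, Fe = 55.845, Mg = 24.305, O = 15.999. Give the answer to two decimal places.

28.37 mass %

Formula mass = 0.49×24.305 + 0.51×55.845 + 1×12.011 + 3×15.999 = 100.398 g/mol, of which 28.481 g is Fe.
So Fe makes up 28.481/100.398 = 0.2837 of the mass, i.e. 28.37%.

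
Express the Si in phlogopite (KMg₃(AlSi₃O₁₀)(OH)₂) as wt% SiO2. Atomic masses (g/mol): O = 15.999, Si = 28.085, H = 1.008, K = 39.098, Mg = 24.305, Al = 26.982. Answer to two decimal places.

43.20 wt%

Formula mass = 417.254 g/mol.
3 Si → 3.0000 mol SiO2 per formula unit; M(SiO2) = 60.083, so SiO2 mass = 180.249 g.
180.249/417.254 × 100 = 43.20 wt%.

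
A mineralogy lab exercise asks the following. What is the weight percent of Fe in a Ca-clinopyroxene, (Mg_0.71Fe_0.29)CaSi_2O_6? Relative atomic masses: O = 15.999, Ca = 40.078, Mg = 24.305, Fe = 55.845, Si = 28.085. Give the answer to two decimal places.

M((Mg_0.71Fe_0.29)CaSi_2O_6) = 225.694 g/mol.
Fe contributes 0.29 × 55.845 = 16.195 g per mole.
16.195/225.694 = 0.0718 → 7.18%.

7.18 mass %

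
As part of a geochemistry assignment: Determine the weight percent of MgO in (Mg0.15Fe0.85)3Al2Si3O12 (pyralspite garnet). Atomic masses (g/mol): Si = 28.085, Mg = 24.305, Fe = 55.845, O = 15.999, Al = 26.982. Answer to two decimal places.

3.75 wt%

M((Mg0.15Fe0.85)3Al2Si3O12) = 483.549 g/mol; M(MgO) = 40.304 g/mol.
Moles MgO per formula unit = 0.45 Mg ÷ 1 = 0.4500.
MgO fraction = (0.4500 × 40.304) / 483.549 = 18.137/483.549 = 0.0375.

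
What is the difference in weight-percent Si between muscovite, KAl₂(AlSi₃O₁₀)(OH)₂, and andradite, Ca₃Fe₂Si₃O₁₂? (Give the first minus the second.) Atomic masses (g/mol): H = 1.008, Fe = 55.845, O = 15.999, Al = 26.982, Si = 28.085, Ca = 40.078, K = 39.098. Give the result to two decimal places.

4.57 percentage points

Si in KAl₂(AlSi₃O₁₀)(OH)₂: molar mass 398.303 g/mol; 3×28.085 = 84.255 g → 21.15 wt%.
Si in Ca₃Fe₂Si₃O₁₂: molar mass 508.167 g/mol; 3×28.085 = 84.255 g → 16.58 wt%.
Difference = 21.15 − 16.58 = 4.57 percentage points.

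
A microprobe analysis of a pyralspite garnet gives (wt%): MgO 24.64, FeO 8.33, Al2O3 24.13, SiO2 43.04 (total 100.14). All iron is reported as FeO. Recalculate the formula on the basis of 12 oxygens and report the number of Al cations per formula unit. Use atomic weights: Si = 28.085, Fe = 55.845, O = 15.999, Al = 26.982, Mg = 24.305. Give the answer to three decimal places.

1.979 Al apfu

MgO (M=40.304): mol = 0.61135; Mg = 0.61135, O = 0.61135.
FeO (M=71.844): mol = 0.11595; Fe = 0.11595, O = 0.11595.
Al2O3 (M=101.961): mol = 0.23666; Al = 0.47332, O = 0.70998.
SiO2 (M=60.083): mol = 0.71634; Si = 0.71634, O = 1.43268.
ΣO = 2.86996; factor = 12/ΣO = 4.18124.
Al apfu = 0.47332 × 4.18124 = 1.979.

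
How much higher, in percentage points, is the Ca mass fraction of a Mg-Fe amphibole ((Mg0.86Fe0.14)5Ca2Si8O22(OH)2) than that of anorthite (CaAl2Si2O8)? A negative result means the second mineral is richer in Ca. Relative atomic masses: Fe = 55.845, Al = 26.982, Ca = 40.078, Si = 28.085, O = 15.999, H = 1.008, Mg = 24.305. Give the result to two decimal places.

First mineral: 80.156 g Ca in 834.431 g formula = 9.61 wt% Ca.
Second mineral: 40.078 g Ca in 278.204 g formula = 14.41 wt% Ca.
9.61% − 14.41% gives a difference of -4.80 percentage points.

-4.80 percentage points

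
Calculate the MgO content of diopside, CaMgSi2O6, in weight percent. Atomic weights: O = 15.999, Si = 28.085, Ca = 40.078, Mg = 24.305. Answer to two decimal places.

18.61 wt%

Formula mass = 216.547 g/mol.
1 Mg → 1.0000 mol MgO per formula unit; M(MgO) = 40.304, so MgO mass = 40.304 g.
40.304/216.547 × 100 = 18.61 wt%.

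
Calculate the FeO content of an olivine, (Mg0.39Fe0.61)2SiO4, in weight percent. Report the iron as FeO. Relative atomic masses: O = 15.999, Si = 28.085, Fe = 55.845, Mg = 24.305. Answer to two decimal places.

48.92 wt%

M((Mg0.39Fe0.61)2SiO4) = 179.170 g/mol; M(FeO) = 71.844 g/mol.
Moles FeO per formula unit = 1.22 Fe ÷ 1 = 1.2200.
FeO fraction = (1.2200 × 71.844) / 179.170 = 87.650/179.170 = 0.4892.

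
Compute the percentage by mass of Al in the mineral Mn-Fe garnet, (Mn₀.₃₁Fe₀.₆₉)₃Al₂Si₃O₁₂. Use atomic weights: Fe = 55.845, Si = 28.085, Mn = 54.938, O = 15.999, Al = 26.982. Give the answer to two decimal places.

Formula mass = 0.93·54.938 + 2.07·55.845 + 2·26.982 + 3·28.085 + 12·15.999 = 496.898 g/mol, of which 53.964 g is Al.
So Al makes up 53.964/496.898 = 0.1086 of the mass, i.e. 10.86%.

10.86 mass %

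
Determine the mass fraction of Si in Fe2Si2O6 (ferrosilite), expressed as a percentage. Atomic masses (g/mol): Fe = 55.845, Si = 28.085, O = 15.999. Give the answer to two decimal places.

21.29 weight percent

M(Fe2Si2O6) = 263.854 g/mol.
Si contributes 2 × 28.085 = 56.170 g per mole.
56.170/263.854 = 0.2129 → 21.29%.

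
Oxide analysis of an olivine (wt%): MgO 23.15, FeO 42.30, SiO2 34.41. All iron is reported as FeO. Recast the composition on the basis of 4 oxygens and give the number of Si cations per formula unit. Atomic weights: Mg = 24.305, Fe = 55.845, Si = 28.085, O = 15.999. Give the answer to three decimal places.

0.992 Si apfu

MgO: 23.15/40.304 = 0.57438 mol → 0.57438 mol Mg, 0.57438 mol O.
FeO: 42.30/71.844 = 0.58878 mol → 0.58878 mol Fe, 0.58878 mol O.
SiO2: 34.41/60.083 = 0.57271 mol → 0.57271 mol Si, 1.14542 mol O.
Total oxygen = 2.30858 mol. Normalization factor = 4/2.30858 = 1.73267.
Si per 4 O = 0.57271 × 1.73267 = 0.992.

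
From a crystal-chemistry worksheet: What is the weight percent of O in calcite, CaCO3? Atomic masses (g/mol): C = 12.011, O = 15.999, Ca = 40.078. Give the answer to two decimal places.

47.96 wt%

Molar mass of CaCO3: 1*40.078 + 1*12.011 + 3*15.999 = 100.086 g/mol.
Mass of O per formula unit: 3 × 15.999 = 47.997 g.
Weight fraction O = 47.997 / 100.086 = 0.4796.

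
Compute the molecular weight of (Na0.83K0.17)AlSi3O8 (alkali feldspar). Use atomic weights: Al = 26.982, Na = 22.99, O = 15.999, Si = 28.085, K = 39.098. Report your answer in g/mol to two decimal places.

The formula mass is the sum 0.83·22.99 + 0.17·39.098 + 1·26.982 + 3·28.085 + 8·15.999.

264.96 g/mol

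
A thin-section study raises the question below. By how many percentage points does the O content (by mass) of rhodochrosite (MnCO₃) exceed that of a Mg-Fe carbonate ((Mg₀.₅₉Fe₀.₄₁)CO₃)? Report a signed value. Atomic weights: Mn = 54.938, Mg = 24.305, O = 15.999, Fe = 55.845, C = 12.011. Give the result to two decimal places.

-7.60 percentage points

First mineral: 47.997 g O in 114.946 g formula = 41.76 wt% O.
Second mineral: 47.997 g O in 97.244 g formula = 49.36 wt% O.
41.76% − 49.36% gives a difference of -7.60 percentage points.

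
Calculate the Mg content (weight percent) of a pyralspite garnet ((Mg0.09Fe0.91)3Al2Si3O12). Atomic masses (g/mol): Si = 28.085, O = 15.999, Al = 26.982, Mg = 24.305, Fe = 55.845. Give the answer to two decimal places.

M((Mg0.09Fe0.91)3Al2Si3O12) = 489.226 g/mol.
Mg contributes 0.27 × 24.305 = 6.562 g per mole.
6.562/489.226 = 0.0134 → 1.34%.

1.34 weight percent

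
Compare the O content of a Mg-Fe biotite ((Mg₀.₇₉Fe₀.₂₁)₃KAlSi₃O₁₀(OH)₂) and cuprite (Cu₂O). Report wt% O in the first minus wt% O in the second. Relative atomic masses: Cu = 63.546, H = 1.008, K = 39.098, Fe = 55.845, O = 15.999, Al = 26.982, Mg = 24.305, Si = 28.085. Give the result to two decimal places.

32.74 percentage points

M((Mg₀.₇₉Fe₀.₂₁)₃KAlSi₃O₁₀(OH)₂) = 437.124 g/mol, so wt% O = 191.988/437.124 × 100 = 43.92%.
M(Cu₂O) = 143.091 g/mol, so wt% O = 15.999/143.091 × 100 = 11.18%.
43.92 − 11.18 = 32.74 pp.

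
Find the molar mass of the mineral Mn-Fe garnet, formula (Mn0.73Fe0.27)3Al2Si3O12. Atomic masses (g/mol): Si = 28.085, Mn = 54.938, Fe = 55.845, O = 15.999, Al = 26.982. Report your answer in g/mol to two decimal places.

The formula mass is the sum 2.19·54.938 + 0.81·55.845 + 2·26.982 + 3·28.085 + 12·15.999.

495.76 g/mol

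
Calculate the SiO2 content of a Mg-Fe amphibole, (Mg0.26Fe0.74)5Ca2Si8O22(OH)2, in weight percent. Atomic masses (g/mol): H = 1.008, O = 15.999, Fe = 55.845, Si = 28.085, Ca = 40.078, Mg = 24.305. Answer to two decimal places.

51.74 wt%

M((Mg0.26Fe0.74)5Ca2Si8O22(OH)2) = 929.051 g/mol; M(SiO2) = 60.083 g/mol.
Moles SiO2 per formula unit = 8 Si ÷ 1 = 8.0000.
SiO2 fraction = (8.0000 × 60.083) / 929.051 = 480.664/929.051 = 0.5174.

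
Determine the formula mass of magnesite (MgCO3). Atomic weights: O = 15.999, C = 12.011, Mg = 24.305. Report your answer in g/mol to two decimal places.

The formula mass is the sum 1×24.305 + 1×12.011 + 3×15.999.

84.31 g/mol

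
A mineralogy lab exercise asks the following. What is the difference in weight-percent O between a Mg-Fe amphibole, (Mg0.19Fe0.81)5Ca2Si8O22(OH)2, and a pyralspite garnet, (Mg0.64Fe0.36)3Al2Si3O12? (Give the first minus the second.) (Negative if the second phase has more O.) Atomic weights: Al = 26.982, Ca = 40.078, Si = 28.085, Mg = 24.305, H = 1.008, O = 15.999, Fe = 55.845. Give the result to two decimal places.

-3.07 percentage points

M((Mg0.19Fe0.81)5Ca2Si8O22(OH)2) = 940.090 g/mol, so wt% O = 383.976/940.090 × 100 = 40.84%.
M((Mg0.64Fe0.36)3Al2Si3O12) = 437.185 g/mol, so wt% O = 191.988/437.185 × 100 = 43.91%.
40.84 − 43.91 = -3.07 pp.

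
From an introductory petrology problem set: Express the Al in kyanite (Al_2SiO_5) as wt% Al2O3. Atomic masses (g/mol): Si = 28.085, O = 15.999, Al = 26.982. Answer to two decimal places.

62.92 wt%

Formula mass = 162.044 g/mol.
2 Al → 1.0000 mol Al2O3 per formula unit; M(Al2O3) = 101.961, so Al2O3 mass = 101.961 g.
101.961/162.044 × 100 = 62.92 wt%.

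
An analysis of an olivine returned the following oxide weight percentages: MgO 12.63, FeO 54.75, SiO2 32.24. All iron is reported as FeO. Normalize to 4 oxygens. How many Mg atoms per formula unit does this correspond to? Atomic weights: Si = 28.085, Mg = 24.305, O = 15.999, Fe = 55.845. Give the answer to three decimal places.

MgO: 12.63/40.304 = 0.31337 mol → 0.31337 mol Mg, 0.31337 mol O.
FeO: 54.75/71.844 = 0.76207 mol → 0.76207 mol Fe, 0.76207 mol O.
SiO2: 32.24/60.083 = 0.53659 mol → 0.53659 mol Si, 1.07318 mol O.
Total oxygen = 2.14862 mol. Normalization factor = 4/2.14862 = 1.86166.
Mg per 4 O = 0.31337 × 1.86166 = 0.583.

0.583 Mg apfu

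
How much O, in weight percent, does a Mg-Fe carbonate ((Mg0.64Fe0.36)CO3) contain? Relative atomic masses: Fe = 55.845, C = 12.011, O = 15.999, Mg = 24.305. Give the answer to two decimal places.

50.17 weight percent

M((Mg0.64Fe0.36)CO3) = 95.667 g/mol.
O contributes 3 × 15.999 = 47.997 g per mole.
47.997/95.667 = 0.5017 → 50.17%.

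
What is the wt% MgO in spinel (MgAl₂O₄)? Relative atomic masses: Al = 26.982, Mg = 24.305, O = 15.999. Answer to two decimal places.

28.33 wt%

Formula mass = 142.265 g/mol.
1 Mg → 1.0000 mol MgO per formula unit; M(MgO) = 40.304, so MgO mass = 40.304 g.
40.304/142.265 × 100 = 28.33 wt%.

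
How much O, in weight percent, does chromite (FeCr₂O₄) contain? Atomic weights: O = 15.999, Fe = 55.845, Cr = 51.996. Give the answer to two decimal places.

28.59 weight percent

M(FeCr₂O₄) = 223.833 g/mol.
O contributes 4 × 15.999 = 63.996 g per mole.
63.996/223.833 = 0.2859 → 28.59%.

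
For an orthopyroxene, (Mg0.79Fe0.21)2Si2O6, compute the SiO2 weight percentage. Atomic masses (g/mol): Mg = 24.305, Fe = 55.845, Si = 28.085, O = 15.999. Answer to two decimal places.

Molar mass of (Mg0.79Fe0.21)2Si2O6 = 1.58·24.305 + 0.42·55.845 + 2·28.085 + 6·15.999 = 214.021 g/mol.
Each formula unit contains 2 Si, equivalent to 2/1 = 2.0000 mol SiO2.
M(SiO2) = 1×28.085 + 2×15.999 = 60.083 g/mol.
Mass of SiO2 per formula unit = 2.0000 × 60.083 = 120.166 g.
SiO2 wt% = 120.166 / 214.021 × 100 = 56.15%.

56.15 wt%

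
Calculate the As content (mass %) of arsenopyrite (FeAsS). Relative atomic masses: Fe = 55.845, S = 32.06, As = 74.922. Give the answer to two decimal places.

Formula mass = 1·55.845 + 1·74.922 + 1·32.06 = 162.827 g/mol, of which 74.922 g is As.
So As makes up 74.922/162.827 = 0.4601 of the mass, i.e. 46.01%.

46.01 mass %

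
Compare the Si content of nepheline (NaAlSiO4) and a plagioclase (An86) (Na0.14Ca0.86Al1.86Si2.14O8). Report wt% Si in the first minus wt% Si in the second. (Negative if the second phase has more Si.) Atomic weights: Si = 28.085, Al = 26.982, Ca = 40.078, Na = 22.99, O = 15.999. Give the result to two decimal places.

-2.01 percentage points

M(NaAlSiO4) = 142.053 g/mol, so wt% Si = 28.085/142.053 × 100 = 19.77%.
M(Na0.14Ca0.86Al1.86Si2.14O8) = 275.966 g/mol, so wt% Si = 60.102/275.966 × 100 = 21.78%.
19.77 − 21.78 = -2.01 pp.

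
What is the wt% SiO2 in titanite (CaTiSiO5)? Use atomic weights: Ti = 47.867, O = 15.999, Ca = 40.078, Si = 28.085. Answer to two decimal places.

30.65 wt%

Formula mass = 196.025 g/mol.
1 Si → 1.0000 mol SiO2 per formula unit; M(SiO2) = 60.083, so SiO2 mass = 60.083 g.
60.083/196.025 × 100 = 30.65 wt%.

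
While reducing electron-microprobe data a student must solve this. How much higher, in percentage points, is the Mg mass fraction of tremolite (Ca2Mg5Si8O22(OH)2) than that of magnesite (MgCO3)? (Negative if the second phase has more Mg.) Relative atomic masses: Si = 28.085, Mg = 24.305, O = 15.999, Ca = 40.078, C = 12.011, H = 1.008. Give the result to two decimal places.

Mg in Ca2Mg5Si8O22(OH)2: molar mass 812.353 g/mol; 5×24.305 = 121.525 g → 14.96 wt%.
Mg in MgCO3: molar mass 84.313 g/mol; 1×24.305 = 24.305 g → 28.83 wt%.
Difference = 14.96 − 28.83 = -13.87 percentage points.

-13.87 percentage points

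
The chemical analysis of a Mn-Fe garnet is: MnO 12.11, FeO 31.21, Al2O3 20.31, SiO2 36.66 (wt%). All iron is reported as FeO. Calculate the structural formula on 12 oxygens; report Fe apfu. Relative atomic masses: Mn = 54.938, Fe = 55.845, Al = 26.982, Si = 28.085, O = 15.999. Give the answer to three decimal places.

2.151 Fe apfu

MnO: 12.11/70.937 = 0.17071 mol → 0.17071 mol Mn, 0.17071 mol O.
FeO: 31.21/71.844 = 0.43441 mol → 0.43441 mol Fe, 0.43441 mol O.
Al2O3: 20.31/101.961 = 0.19919 mol → 0.39838 mol Al, 0.59757 mol O.
SiO2: 36.66/60.083 = 0.61016 mol → 0.61016 mol Si, 1.22032 mol O.
Total oxygen = 2.42301 mol. Normalization factor = 12/2.42301 = 4.95252.
Fe per 12 O = 0.43441 × 4.95252 = 2.151.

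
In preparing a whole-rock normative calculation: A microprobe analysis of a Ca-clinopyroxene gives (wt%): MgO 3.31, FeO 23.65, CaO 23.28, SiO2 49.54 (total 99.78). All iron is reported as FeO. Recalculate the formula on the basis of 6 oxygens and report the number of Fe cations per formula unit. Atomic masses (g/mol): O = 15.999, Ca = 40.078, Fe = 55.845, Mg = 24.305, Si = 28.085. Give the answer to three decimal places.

MgO: 3.31/40.304 = 0.08213 mol → 0.08213 mol Mg, 0.08213 mol O.
FeO: 23.65/71.844 = 0.32919 mol → 0.32919 mol Fe, 0.32919 mol O.
CaO: 23.28/56.077 = 0.41514 mol → 0.41514 mol Ca, 0.41514 mol O.
SiO2: 49.54/60.083 = 0.82453 mol → 0.82453 mol Si, 1.64906 mol O.
Total oxygen = 2.47552 mol. Normalization factor = 6/2.47552 = 2.42373.
Fe per 6 O = 0.32919 × 2.42373 = 0.798.

0.798 Fe apfu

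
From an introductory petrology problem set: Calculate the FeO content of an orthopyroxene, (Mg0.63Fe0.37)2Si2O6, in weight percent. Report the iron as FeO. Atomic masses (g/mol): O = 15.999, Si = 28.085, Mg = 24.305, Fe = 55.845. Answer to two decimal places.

23.72 wt%

M((Mg0.63Fe0.37)2Si2O6) = 224.114 g/mol; M(FeO) = 71.844 g/mol.
Moles FeO per formula unit = 0.74 Fe ÷ 1 = 0.7400.
FeO fraction = (0.7400 × 71.844) / 224.114 = 53.165/224.114 = 0.2372.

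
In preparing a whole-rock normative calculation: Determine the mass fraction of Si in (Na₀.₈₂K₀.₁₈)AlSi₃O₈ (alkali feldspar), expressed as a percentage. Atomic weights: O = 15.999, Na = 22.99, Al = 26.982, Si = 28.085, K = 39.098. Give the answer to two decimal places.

M((Na₀.₈₂K₀.₁₈)AlSi₃O₈) = 265.118 g/mol.
Si contributes 3 × 28.085 = 84.255 g per mole.
84.255/265.118 = 0.3178 → 31.78%.

31.78 mass %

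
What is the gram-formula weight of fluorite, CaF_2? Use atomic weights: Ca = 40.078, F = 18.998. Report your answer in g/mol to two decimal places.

78.07 g/mol

M = 1·40.078 + 2·18.998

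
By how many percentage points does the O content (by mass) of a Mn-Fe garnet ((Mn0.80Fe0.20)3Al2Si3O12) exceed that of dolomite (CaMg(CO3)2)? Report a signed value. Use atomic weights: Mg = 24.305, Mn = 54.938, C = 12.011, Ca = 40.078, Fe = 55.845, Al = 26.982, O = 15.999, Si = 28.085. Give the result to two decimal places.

O in (Mn0.80Fe0.20)3Al2Si3O12: molar mass 495.565 g/mol; 12×15.999 = 191.988 g → 38.74 wt%.
O in CaMg(CO3)2: molar mass 184.399 g/mol; 6×15.999 = 95.994 g → 52.06 wt%.
Difference = 38.74 − 52.06 = -13.32 percentage points.

-13.32 percentage points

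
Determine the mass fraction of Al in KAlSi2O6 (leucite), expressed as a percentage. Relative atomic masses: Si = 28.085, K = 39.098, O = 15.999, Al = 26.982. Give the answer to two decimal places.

Formula mass = 1*39.098 + 1*26.982 + 2*28.085 + 6*15.999 = 218.244 g/mol, of which 26.982 g is Al.
So Al makes up 26.982/218.244 = 0.1236 of the mass, i.e. 12.36%.

12.36 mass %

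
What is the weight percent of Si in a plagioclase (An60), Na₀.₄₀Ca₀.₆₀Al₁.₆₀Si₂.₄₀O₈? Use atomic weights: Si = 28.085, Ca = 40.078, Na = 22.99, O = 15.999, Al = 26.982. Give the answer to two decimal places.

Formula mass = 0.40×22.99 + 0.60×40.078 + 1.60×26.982 + 2.40×28.085 + 8×15.999 = 271.810 g/mol, of which 67.404 g is Si.
So Si makes up 67.404/271.810 = 0.2480 of the mass, i.e. 24.80%.

24.80 wt%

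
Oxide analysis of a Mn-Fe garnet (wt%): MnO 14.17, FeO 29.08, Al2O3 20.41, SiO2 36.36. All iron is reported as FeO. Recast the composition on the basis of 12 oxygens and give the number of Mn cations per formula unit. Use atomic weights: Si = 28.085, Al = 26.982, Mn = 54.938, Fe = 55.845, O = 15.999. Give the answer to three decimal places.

MnO (M=70.937): mol = 0.19975; Mn = 0.19975, O = 0.19975.
FeO (M=71.844): mol = 0.40477; Fe = 0.40477, O = 0.40477.
Al2O3 (M=101.961): mol = 0.20017; Al = 0.40034, O = 0.60051.
SiO2 (M=60.083): mol = 0.60516; Si = 0.60516, O = 1.21032.
ΣO = 2.41535; factor = 12/ΣO = 4.96822.
Mn apfu = 0.19975 × 4.96822 = 0.992.

0.992 Mn apfu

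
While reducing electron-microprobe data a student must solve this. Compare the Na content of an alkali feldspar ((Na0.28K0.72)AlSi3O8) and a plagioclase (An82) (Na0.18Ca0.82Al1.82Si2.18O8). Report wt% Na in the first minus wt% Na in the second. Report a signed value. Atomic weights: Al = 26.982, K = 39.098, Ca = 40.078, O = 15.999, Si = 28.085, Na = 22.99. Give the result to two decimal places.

M((Na0.28K0.72)AlSi3O8) = 273.817 g/mol, so wt% Na = 6.437/273.817 × 100 = 2.35%.
M(Na0.18Ca0.82Al1.82Si2.18O8) = 275.327 g/mol, so wt% Na = 4.138/275.327 × 100 = 1.50%.
2.35 − 1.50 = 0.85 pp.

0.85 percentage points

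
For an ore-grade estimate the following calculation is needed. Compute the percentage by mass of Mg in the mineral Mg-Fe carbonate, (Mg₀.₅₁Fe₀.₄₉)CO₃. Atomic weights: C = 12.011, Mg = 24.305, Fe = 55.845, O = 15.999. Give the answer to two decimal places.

12.42 wt%

Formula mass = 0.51*24.305 + 0.49*55.845 + 1*12.011 + 3*15.999 = 99.768 g/mol, of which 12.396 g is Mg.
So Mg makes up 12.396/99.768 = 0.1242 of the mass, i.e. 12.42%.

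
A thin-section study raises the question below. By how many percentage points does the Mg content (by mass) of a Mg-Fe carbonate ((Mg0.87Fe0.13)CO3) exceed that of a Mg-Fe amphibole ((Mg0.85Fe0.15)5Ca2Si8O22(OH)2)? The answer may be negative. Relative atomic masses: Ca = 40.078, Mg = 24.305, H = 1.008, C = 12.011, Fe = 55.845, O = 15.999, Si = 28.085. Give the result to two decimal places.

11.56 percentage points

Mg in (Mg0.87Fe0.13)CO3: molar mass 88.413 g/mol; 0.87×24.305 = 21.145 g → 23.92 wt%.
Mg in (Mg0.85Fe0.15)5Ca2Si8O22(OH)2: molar mass 836.008 g/mol; 4.25×24.305 = 103.296 g → 12.36 wt%.
Difference = 23.92 − 12.36 = 11.56 percentage points.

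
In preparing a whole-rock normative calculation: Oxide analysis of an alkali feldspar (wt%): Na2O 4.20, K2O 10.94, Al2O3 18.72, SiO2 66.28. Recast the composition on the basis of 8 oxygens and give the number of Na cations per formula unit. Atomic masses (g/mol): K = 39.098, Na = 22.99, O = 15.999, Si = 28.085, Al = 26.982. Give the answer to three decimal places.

0.369 Na apfu

4.20 wt% Na2O ÷ 61.979 g/mol = 0.06776 mol, giving 0.13552 Na and 0.06776 O.
10.94 wt% K2O ÷ 94.195 g/mol = 0.11614 mol, giving 0.23228 K and 0.11614 O.
18.72 wt% Al2O3 ÷ 101.961 g/mol = 0.18360 mol, giving 0.36720 Al and 0.55080 O.
66.28 wt% SiO2 ÷ 60.083 g/mol = 1.10314 mol, giving 1.10314 Si and 2.20628 O.
Oxygen sums to 2.94098; scaling by 8/2.94098 = 2.72018 puts the formula on 8 O.
Na: 0.13552 × 2.72018 = 0.369 atoms per formula unit.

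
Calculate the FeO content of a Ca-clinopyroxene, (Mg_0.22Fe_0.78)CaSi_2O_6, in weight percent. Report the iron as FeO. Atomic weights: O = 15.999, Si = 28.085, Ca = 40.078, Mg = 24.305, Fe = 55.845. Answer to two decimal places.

23.24 wt%

M((Mg_0.22Fe_0.78)CaSi_2O_6) = 241.148 g/mol; M(FeO) = 71.844 g/mol.
Moles FeO per formula unit = 0.78 Fe ÷ 1 = 0.7800.
FeO fraction = (0.7800 × 71.844) / 241.148 = 56.038/241.148 = 0.2324.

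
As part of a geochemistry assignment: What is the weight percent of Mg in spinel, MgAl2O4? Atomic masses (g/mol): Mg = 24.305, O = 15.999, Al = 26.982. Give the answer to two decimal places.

Molar mass of MgAl2O4: 1*24.305 + 2*26.982 + 4*15.999 = 142.265 g/mol.
Mass of Mg per formula unit: 1 × 24.305 = 24.305 g.
Weight fraction Mg = 24.305 / 142.265 = 0.1708.

17.08 wt%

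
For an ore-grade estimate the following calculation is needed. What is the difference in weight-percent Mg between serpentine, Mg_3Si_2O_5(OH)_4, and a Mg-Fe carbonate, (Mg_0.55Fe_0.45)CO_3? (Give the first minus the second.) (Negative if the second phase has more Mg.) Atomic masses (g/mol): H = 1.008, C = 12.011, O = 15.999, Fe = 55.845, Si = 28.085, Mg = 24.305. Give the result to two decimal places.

12.74 percentage points

First mineral: 72.915 g Mg in 277.108 g formula = 26.31 wt% Mg.
Second mineral: 13.368 g Mg in 98.506 g formula = 13.57 wt% Mg.
26.31% − 13.57% gives a difference of 12.74 percentage points.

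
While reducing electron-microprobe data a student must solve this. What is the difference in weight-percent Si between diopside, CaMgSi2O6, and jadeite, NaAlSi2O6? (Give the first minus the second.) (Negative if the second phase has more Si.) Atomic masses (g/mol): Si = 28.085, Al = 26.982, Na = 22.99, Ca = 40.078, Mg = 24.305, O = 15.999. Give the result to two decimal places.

-1.85 percentage points

Si in CaMgSi2O6: molar mass 216.547 g/mol; 2×28.085 = 56.170 g → 25.94 wt%.
Si in NaAlSi2O6: molar mass 202.136 g/mol; 2×28.085 = 56.170 g → 27.79 wt%.
Difference = 25.94 − 27.79 = -1.85 percentage points.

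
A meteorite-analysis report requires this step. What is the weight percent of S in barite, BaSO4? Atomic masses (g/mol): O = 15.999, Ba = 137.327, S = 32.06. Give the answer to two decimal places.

Formula mass = 1·137.327 + 1·32.06 + 4·15.999 = 233.383 g/mol, of which 32.060 g is S.
So S makes up 32.060/233.383 = 0.1374 of the mass, i.e. 13.74%.

13.74 wt%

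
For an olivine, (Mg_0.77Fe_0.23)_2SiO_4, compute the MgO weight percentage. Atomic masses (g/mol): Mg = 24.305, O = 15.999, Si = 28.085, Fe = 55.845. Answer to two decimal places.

39.99 wt%

Formula mass = 155.199 g/mol.
1.54 Mg → 1.5400 mol MgO per formula unit; M(MgO) = 40.304, so MgO mass = 62.068 g.
62.068/155.199 × 100 = 39.99 wt%.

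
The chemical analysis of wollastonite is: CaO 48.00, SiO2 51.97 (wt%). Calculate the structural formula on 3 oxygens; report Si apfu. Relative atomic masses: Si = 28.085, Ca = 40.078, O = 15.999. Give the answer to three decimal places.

CaO (M=56.077): mol = 0.85597; Ca = 0.85597, O = 0.85597.
SiO2 (M=60.083): mol = 0.86497; Si = 0.86497, O = 1.72994.
ΣO = 2.58591; factor = 3/ΣO = 1.16013.
Si apfu = 0.86497 × 1.16013 = 1.003.

1.003 Si apfu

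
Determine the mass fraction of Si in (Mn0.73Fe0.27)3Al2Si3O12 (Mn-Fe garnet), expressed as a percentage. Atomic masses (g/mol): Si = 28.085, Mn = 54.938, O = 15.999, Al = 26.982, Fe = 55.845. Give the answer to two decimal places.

17.00 wt%

Formula mass = 2.19*54.938 + 0.81*55.845 + 2*26.982 + 3*28.085 + 12*15.999 = 495.756 g/mol, of which 84.255 g is Si.
So Si makes up 84.255/495.756 = 0.1700 of the mass, i.e. 17.00%.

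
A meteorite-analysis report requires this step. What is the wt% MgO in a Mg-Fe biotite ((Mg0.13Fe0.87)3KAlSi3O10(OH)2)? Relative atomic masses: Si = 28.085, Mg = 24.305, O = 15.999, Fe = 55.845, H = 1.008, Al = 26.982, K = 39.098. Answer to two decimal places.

3.15 wt%

Formula mass = 499.573 g/mol.
0.39 Mg → 0.3900 mol MgO per formula unit; M(MgO) = 40.304, so MgO mass = 15.719 g.
15.719/499.573 × 100 = 3.15 wt%.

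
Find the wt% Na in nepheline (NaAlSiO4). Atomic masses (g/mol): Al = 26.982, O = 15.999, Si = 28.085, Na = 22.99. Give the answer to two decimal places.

Formula mass = 1×22.99 + 1×26.982 + 1×28.085 + 4×15.999 = 142.053 g/mol, of which 22.990 g is Na.
So Na makes up 22.990/142.053 = 0.1618 of the mass, i.e. 16.18%.

16.18 weight percent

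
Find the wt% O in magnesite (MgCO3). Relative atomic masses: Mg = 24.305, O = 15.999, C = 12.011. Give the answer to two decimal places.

56.93 mass %

Formula mass = 1·24.305 + 1·12.011 + 3·15.999 = 84.313 g/mol, of which 47.997 g is O.
So O makes up 47.997/84.313 = 0.5693 of the mass, i.e. 56.93%.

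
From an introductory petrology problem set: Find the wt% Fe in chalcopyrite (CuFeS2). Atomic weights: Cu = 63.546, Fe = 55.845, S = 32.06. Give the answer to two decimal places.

30.43 wt%

M(CuFeS2) = 183.511 g/mol.
Fe contributes 1 × 55.845 = 55.845 g per mole.
55.845/183.511 = 0.3043 → 30.43%.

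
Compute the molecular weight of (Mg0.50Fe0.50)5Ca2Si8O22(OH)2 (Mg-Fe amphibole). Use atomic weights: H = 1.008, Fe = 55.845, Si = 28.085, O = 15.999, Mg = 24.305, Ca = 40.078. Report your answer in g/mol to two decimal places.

M = 2.50*24.305 + 2.50*55.845 + 2*40.078 + 8*28.085 + 24*15.999 + 2*1.008

891.20 g/mol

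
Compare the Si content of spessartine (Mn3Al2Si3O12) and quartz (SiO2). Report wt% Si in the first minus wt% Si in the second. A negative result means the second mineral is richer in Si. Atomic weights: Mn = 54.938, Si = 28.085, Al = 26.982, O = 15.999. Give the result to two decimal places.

M(Mn3Al2Si3O12) = 495.021 g/mol, so wt% Si = 84.255/495.021 × 100 = 17.02%.
M(SiO2) = 60.083 g/mol, so wt% Si = 28.085/60.083 × 100 = 46.74%.
17.02 − 46.74 = -29.72 pp.

-29.72 percentage points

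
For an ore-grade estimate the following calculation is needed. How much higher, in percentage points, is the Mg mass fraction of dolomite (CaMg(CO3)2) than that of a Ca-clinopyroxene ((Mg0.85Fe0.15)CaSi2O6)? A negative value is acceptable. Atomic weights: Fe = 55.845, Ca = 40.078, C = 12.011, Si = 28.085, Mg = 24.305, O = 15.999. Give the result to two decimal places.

3.84 percentage points

First mineral: 24.305 g Mg in 184.399 g formula = 13.18 wt% Mg.
Second mineral: 20.659 g Mg in 221.278 g formula = 9.34 wt% Mg.
13.18% − 9.34% gives a difference of 3.84 percentage points.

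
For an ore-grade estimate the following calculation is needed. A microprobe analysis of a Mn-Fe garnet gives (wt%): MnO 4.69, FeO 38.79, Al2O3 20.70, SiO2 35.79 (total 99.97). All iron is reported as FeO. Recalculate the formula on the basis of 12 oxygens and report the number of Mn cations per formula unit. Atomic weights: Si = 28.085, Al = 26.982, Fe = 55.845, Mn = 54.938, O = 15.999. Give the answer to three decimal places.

0.330 Mn apfu

MnO (M=70.937): mol = 0.06612; Mn = 0.06612, O = 0.06612.
FeO (M=71.844): mol = 0.53992; Fe = 0.53992, O = 0.53992.
Al2O3 (M=101.961): mol = 0.20302; Al = 0.40604, O = 0.60906.
SiO2 (M=60.083): mol = 0.59568; Si = 0.59568, O = 1.19136.
ΣO = 2.40646; factor = 12/ΣO = 4.98658.
Mn apfu = 0.06612 × 4.98658 = 0.330.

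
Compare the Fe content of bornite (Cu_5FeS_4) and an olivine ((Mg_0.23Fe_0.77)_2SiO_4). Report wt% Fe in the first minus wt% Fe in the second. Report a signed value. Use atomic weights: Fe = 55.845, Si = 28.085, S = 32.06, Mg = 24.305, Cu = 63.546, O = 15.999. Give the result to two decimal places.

-34.31 percentage points

M(Cu_5FeS_4) = 501.815 g/mol, so wt% Fe = 55.845/501.815 × 100 = 11.13%.
M((Mg_0.23Fe_0.77)_2SiO_4) = 189.263 g/mol, so wt% Fe = 86.001/189.263 × 100 = 45.44%.
11.13 − 45.44 = -34.31 pp.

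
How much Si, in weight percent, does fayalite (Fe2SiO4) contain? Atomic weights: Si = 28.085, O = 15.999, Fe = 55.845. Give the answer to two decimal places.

13.78 weight percent

M(Fe2SiO4) = 203.771 g/mol.
Si contributes 1 × 28.085 = 28.085 g per mole.
28.085/203.771 = 0.1378 → 13.78%.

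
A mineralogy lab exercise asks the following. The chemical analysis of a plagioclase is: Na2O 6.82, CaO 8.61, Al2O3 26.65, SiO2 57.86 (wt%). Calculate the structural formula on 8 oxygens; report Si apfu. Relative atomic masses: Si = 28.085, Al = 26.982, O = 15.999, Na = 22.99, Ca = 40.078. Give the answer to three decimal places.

Na2O: 6.82/61.979 = 0.11004 mol → 0.22008 mol Na, 0.11004 mol O.
CaO: 8.61/56.077 = 0.15354 mol → 0.15354 mol Ca, 0.15354 mol O.
Al2O3: 26.65/101.961 = 0.26137 mol → 0.52274 mol Al, 0.78411 mol O.
SiO2: 57.86/60.083 = 0.96300 mol → 0.96300 mol Si, 1.92600 mol O.
Total oxygen = 2.97369 mol. Normalization factor = 8/2.97369 = 2.69026.
Si per 8 O = 0.96300 × 2.69026 = 2.591.

2.591 Si apfu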